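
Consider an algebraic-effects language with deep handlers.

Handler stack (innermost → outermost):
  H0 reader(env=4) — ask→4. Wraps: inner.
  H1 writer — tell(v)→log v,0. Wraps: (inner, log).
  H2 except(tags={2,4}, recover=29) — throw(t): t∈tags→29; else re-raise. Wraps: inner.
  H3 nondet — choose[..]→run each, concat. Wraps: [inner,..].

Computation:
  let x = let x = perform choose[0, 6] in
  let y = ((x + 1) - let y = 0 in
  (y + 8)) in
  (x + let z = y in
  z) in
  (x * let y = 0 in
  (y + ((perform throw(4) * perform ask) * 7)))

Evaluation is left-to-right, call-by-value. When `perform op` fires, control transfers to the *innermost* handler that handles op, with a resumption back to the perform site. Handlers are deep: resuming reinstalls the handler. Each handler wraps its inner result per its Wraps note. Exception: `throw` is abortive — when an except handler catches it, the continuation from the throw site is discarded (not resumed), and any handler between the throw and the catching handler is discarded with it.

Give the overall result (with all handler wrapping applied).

Step-by-step:
choose[0, 6] @ H3
  branch[0] choose=0:
    throw(4) @ H2 caught ⇒ 29
    H3 returns [29]
  branch[1] choose=6:
    throw(4) @ H2 caught ⇒ 29
    H3 returns [29]
= [29, 29]

Answer: [29, 29]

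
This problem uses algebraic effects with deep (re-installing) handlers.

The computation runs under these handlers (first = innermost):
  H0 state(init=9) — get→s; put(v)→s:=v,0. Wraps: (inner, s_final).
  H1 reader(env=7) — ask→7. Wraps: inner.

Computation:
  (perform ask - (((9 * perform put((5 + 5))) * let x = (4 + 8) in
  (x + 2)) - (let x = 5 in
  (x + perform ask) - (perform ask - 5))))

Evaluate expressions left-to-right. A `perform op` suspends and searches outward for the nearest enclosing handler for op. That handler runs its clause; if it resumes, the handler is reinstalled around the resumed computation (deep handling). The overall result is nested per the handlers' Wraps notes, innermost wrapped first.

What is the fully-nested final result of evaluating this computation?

Answer: (17, 10)

Step-by-step:
ask @ H1 ⇒ 7
put(10) @ H0 ⇒ s:=10
ask @ H1 ⇒ 7
ask @ H1 ⇒ 7
H0 returns (17, 10)
H1 returns (17, 10)
= (17, 10)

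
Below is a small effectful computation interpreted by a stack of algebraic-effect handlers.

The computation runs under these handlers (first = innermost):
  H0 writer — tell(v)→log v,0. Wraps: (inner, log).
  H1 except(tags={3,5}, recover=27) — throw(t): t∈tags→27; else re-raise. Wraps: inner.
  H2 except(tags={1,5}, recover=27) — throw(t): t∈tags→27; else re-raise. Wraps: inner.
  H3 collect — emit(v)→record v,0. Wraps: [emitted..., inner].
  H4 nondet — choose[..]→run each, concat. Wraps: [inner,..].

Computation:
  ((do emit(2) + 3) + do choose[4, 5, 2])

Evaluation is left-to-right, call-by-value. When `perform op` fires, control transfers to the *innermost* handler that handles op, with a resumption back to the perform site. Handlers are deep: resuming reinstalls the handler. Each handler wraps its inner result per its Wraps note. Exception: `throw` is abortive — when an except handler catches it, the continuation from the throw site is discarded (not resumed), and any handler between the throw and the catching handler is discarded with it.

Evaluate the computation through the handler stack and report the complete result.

Answer: [[2, (7, ())], [2, (8, ())], [2, (5, ())]]

Step-by-step:
emit(2) @ H3 ⇒ out+=2
choose[4, 5, 2] @ H4
  branch[0] choose=4:
    H0 returns (7, ())
    H1 returns (7, ())
    H2 returns (7, ())
    H3 returns [2, (7, ())]
    H4 returns [[2, (7, ())]]
  branch[1] choose=5:
    H0 returns (8, ())
    H1 returns (8, ())
    H2 returns (8, ())
    H3 returns [2, (8, ())]
    H4 returns [[2, (8, ())]]
  branch[2] choose=2:
    H0 returns (5, ())
    H1 returns (5, ())
    H2 returns (5, ())
    H3 returns [2, (5, ())]
    H4 returns [[2, (5, ())]]
= [[2, (7, ())], [2, (8, ())], [2, (5, ())]]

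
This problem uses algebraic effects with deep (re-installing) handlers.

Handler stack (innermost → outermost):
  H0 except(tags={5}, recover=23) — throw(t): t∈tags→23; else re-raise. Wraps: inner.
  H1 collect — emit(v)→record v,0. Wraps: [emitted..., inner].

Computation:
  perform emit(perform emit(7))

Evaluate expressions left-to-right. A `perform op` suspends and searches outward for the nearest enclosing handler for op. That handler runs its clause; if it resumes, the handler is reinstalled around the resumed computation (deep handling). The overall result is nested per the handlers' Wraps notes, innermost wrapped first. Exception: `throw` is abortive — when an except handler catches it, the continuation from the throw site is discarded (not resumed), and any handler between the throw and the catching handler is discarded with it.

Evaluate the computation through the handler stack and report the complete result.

Step-by-step:
emit(7) @ H1 ⇒ out+=7
emit(0) @ H1 ⇒ out+=0
H0 returns 0
H1 returns [7, 0, 0]
= [7, 0, 0]

Answer: [7, 0, 0]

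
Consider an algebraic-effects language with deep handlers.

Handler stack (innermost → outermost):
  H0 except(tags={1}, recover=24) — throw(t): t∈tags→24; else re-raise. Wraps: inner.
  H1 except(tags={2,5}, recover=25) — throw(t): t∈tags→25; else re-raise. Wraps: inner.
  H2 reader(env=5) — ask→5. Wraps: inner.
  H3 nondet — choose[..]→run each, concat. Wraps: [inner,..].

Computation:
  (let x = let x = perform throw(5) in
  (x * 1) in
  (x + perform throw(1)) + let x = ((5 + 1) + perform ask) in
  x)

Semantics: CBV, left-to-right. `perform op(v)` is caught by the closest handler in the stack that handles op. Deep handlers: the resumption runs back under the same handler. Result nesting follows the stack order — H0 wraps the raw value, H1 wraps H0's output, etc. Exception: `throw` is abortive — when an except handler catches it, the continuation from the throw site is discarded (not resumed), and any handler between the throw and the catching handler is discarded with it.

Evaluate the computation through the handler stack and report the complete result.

Answer: [25]

Working:
throw(5) @ H0 re-raised
throw(5) @ H1 caught ⇒ 25
H2 returns 25
H3 returns [25]
= [25]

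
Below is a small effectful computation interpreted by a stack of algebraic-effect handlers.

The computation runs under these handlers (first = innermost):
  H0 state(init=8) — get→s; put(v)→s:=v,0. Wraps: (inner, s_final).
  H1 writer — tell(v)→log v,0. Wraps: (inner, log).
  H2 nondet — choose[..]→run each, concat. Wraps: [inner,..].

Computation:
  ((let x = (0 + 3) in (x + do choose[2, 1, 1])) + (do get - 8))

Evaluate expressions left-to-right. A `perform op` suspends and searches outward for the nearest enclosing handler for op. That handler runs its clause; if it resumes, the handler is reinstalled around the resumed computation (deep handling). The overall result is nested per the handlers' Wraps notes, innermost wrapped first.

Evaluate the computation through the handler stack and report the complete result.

Answer: [((5, 8), ()), ((4, 8), ()), ((4, 8), ())]

Evaluation trace:
choose[2, 1, 1] @ H2
  branch[0] choose=2:
    get @ H0 ⇒ 8
    H0 returns (5, 8)
    H1 returns ((5, 8), ())
    H2 returns [((5, 8), ())]
  branch[1] choose=1:
    get @ H0 ⇒ 8
    H0 returns (4, 8)
    H1 returns ((4, 8), ())
    H2 returns [((4, 8), ())]
  branch[2] choose=1:
    get @ H0 ⇒ 8
    H0 returns (4, 8)
    H1 returns ((4, 8), ())
    H2 returns [((4, 8), ())]
= [((5, 8), ()), ((4, 8), ()), ((4, 8), ())]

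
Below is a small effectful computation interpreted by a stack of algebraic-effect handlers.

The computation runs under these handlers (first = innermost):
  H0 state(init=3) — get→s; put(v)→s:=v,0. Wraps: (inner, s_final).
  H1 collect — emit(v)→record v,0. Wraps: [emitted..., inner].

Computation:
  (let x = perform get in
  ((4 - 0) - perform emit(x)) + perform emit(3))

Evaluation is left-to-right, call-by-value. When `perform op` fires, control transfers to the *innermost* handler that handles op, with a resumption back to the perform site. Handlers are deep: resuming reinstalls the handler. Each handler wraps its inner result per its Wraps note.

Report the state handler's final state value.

Evaluation trace:
get @ H0 ⇒ 3
emit(3) @ H1 ⇒ out+=3
emit(3) @ H1 ⇒ out+=3
H0 returns (4, 3)
H1 returns [3, 3, (4, 3)]
= [3, 3, (4, 3)]

Answer: 3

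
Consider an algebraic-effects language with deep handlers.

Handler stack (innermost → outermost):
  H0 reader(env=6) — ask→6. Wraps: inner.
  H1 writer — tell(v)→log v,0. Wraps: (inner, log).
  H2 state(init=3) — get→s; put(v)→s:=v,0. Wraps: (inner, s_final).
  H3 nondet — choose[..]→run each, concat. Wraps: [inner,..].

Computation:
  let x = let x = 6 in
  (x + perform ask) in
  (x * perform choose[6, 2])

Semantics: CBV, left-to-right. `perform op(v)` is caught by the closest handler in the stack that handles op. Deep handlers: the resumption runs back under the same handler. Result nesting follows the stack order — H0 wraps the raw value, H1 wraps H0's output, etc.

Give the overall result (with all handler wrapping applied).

Answer: [((72, ()), 3), ((24, ()), 3)]

Step-by-step:
ask @ H0 ⇒ 6
choose[6, 2] @ H3
  branch[0] choose=6:
    H0 returns 72
    H1 returns (72, ())
    H2 returns ((72, ()), 3)
    H3 returns [((72, ()), 3)]
  branch[1] choose=2:
    H0 returns 24
    H1 returns (24, ())
    H2 returns ((24, ()), 3)
    H3 returns [((24, ()), 3)]
= [((72, ()), 3), ((24, ()), 3)]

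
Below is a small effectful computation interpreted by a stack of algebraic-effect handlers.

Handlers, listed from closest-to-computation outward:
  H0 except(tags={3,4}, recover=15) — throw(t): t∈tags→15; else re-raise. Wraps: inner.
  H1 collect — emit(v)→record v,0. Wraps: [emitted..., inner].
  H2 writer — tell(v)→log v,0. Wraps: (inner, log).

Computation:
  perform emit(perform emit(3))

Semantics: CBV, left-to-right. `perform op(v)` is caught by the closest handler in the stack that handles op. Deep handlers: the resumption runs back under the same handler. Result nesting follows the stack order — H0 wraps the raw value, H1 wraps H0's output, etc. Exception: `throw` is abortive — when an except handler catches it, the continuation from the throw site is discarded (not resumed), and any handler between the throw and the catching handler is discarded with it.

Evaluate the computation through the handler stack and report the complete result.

Evaluation trace:
emit(3) @ H1 ⇒ out+=3
emit(0) @ H1 ⇒ out+=0
H0 returns 0
H1 returns [3, 0, 0]
H2 returns ([3, 0, 0], ())
= ([3, 0, 0], ())

Answer: ([3, 0, 0], ())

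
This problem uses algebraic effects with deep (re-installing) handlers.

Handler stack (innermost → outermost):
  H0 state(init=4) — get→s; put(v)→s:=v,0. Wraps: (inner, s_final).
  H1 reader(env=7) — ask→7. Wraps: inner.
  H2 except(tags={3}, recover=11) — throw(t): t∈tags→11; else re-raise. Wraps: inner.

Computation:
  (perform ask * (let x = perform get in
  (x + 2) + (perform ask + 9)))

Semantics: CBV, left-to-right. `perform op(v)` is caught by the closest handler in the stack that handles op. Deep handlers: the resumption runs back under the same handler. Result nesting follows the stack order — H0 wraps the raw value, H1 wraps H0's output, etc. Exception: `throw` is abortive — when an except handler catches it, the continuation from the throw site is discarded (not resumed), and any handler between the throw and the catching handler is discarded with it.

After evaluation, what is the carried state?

Evaluation trace:
ask @ H1 ⇒ 7
get @ H0 ⇒ 4
ask @ H1 ⇒ 7
H0 returns (154, 4)
H1 returns (154, 4)
H2 returns (154, 4)
= (154, 4)

Answer: 4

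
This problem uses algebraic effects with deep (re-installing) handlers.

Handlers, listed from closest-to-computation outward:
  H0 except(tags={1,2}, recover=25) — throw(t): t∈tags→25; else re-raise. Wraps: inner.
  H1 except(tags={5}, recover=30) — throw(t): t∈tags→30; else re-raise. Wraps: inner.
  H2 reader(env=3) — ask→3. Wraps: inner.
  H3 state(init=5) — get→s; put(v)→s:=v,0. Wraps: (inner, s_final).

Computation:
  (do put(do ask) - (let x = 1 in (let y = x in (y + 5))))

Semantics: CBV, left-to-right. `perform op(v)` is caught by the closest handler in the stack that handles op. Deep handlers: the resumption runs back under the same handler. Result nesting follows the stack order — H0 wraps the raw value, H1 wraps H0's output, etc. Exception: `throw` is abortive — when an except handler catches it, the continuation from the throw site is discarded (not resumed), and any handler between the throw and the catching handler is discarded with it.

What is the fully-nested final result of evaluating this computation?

Answer: (-6, 3)

Evaluation trace:
ask @ H2 ⇒ 3
put(3) @ H3 ⇒ s:=3
H0 returns -6
H1 returns -6
H2 returns -6
H3 returns (-6, 3)
= (-6, 3)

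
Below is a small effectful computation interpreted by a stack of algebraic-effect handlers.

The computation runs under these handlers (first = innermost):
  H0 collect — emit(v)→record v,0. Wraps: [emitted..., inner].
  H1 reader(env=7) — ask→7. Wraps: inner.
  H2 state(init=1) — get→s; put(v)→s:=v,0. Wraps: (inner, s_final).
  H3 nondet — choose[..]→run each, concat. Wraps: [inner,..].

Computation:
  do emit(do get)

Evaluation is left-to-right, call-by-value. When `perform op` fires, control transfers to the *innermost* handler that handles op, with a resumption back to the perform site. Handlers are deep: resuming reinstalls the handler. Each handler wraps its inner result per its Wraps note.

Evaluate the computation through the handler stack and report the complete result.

Working:
get @ H2 ⇒ 1
emit(1) @ H0 ⇒ out+=1
H0 returns [1, 0]
H1 returns [1, 0]
H2 returns ([1, 0], 1)
H3 returns [([1, 0], 1)]
= [([1, 0], 1)]

Answer: [([1, 0], 1)]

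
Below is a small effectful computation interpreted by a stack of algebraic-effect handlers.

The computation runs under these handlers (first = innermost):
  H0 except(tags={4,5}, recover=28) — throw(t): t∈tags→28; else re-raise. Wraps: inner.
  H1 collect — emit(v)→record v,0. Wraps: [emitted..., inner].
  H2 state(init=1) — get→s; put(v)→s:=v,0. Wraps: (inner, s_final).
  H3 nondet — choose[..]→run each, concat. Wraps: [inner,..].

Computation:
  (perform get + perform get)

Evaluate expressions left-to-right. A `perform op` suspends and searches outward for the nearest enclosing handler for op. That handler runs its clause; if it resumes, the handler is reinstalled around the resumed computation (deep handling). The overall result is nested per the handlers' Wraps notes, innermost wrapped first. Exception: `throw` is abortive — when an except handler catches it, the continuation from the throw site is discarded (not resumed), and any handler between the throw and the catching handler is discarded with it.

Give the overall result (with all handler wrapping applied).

Answer: [([2], 1)]

Step-by-step:
get @ H2 ⇒ 1
get @ H2 ⇒ 1
H0 returns 2
H1 returns [2]
H2 returns ([2], 1)
H3 returns [([2], 1)]
= [([2], 1)]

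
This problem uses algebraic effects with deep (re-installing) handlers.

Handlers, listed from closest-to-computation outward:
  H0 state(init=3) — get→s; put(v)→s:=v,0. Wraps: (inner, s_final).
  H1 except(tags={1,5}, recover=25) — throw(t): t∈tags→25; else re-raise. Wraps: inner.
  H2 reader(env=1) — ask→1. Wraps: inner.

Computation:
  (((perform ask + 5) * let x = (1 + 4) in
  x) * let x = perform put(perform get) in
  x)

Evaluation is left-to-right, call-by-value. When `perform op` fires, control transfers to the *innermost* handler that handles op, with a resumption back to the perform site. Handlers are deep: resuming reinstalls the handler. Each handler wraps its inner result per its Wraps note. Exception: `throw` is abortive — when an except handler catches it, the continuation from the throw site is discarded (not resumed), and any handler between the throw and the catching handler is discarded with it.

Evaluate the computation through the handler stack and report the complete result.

Answer: (0, 3)

Evaluation trace:
ask @ H2 ⇒ 1
get @ H0 ⇒ 3
put(3) @ H0 ⇒ s:=3
H0 returns (0, 3)
H1 returns (0, 3)
H2 returns (0, 3)
= (0, 3)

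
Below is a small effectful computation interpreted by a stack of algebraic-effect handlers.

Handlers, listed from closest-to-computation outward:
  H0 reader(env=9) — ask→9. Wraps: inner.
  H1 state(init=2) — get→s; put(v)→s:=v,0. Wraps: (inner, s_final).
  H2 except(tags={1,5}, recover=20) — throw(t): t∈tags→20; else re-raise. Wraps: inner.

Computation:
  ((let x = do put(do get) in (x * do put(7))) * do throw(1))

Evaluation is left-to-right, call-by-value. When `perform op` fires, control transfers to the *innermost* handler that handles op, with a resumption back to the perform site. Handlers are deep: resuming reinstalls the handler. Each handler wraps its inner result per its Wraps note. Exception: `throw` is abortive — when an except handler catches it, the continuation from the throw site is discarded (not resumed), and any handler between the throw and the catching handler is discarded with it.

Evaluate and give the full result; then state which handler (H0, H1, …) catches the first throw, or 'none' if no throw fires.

Evaluation trace:
get @ H1 ⇒ 2
put(2) @ H1 ⇒ s:=2
put(7) @ H1 ⇒ s:=7
throw(1) @ H2 caught ⇒ 20
= 20

Answer: 20 ; first throw caught by: H2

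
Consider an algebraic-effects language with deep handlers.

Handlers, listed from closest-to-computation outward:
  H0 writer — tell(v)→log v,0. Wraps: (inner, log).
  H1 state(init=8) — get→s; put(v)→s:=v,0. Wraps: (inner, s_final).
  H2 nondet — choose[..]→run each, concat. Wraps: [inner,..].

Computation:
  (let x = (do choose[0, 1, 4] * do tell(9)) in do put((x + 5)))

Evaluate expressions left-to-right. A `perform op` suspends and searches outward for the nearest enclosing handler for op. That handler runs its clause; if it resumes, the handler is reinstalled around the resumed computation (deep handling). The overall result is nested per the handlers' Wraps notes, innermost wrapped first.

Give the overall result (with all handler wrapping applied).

Evaluation trace:
choose[0, 1, 4] @ H2
  branch[0] choose=0:
    tell(9) @ H0 ⇒ log+=9
    put(5) @ H1 ⇒ s:=5
    H0 returns (0, (9))
    H1 returns ((0, (9)), 5)
    H2 returns [((0, (9)), 5)]
  branch[1] choose=1:
    tell(9) @ H0 ⇒ log+=9
    put(5) @ H1 ⇒ s:=5
    H0 returns (0, (9))
    H1 returns ((0, (9)), 5)
    H2 returns [((0, (9)), 5)]
  branch[2] choose=4:
    tell(9) @ H0 ⇒ log+=9
    put(5) @ H1 ⇒ s:=5
    H0 returns (0, (9))
    H1 returns ((0, (9)), 5)
    H2 returns [((0, (9)), 5)]
= [((0, (9)), 5), ((0, (9)), 5), ((0, (9)), 5)]

Answer: [((0, (9)), 5), ((0, (9)), 5), ((0, (9)), 5)]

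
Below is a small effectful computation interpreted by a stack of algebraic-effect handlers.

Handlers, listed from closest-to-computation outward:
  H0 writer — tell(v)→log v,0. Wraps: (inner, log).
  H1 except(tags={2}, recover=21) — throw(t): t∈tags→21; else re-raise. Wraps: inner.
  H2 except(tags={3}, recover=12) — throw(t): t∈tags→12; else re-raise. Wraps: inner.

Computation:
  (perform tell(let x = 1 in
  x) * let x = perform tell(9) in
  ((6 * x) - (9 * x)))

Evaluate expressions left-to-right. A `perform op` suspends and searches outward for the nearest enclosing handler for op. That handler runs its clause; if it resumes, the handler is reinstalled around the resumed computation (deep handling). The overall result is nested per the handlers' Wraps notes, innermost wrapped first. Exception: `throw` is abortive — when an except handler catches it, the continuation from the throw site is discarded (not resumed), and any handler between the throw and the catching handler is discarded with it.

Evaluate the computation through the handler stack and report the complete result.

Answer: (0, (1, 9))

Evaluation trace:
tell(1) @ H0 ⇒ log+=1
tell(9) @ H0 ⇒ log+=9
H0 returns (0, (1, 9))
H1 returns (0, (1, 9))
H2 returns (0, (1, 9))
= (0, (1, 9))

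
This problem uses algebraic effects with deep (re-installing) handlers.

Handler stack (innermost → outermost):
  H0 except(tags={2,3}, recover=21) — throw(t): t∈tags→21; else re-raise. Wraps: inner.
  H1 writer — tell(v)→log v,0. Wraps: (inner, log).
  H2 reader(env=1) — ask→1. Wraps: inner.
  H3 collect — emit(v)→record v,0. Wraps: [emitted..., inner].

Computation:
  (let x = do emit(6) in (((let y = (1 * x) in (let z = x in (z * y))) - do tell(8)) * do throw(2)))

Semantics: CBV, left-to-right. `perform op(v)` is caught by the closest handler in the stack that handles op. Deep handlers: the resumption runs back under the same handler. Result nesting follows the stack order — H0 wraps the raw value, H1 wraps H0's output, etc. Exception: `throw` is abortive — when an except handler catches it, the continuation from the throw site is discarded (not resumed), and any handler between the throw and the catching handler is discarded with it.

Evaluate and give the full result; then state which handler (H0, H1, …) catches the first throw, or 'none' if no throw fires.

Answer: [6, (21, (8))] ; first throw caught by: H0

Working:
emit(6) @ H3 ⇒ out+=6
tell(8) @ H1 ⇒ log+=8
throw(2) @ H0 caught ⇒ 21
H1 returns (21, (8))
H2 returns (21, (8))
H3 returns [6, (21, (8))]
= [6, (21, (8))]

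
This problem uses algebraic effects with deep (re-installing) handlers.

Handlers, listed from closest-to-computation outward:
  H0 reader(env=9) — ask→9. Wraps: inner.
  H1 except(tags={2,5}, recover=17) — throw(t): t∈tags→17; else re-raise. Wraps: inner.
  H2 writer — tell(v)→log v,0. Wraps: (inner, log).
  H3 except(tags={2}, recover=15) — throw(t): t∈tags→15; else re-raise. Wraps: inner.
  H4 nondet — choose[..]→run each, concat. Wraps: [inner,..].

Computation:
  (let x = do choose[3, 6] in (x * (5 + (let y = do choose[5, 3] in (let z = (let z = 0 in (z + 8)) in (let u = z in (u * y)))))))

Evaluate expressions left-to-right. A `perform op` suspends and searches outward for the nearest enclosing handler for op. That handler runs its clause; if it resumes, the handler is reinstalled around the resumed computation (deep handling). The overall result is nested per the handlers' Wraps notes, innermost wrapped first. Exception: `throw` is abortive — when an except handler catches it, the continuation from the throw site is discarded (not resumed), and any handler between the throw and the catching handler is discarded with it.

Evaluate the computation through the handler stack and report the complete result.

Answer: [(135, ()), (87, ()), (270, ()), (174, ())]

Evaluation trace:
choose[3, 6] @ H4
  branch[0] choose=3:
    choose[5, 3] @ H4
      branch[0] choose=5:
        H0 returns 135
        H1 returns 135
        H2 returns (135, ())
        H3 returns (135, ())
        H4 returns [(135, ())]
      branch[1] choose=3:
        H0 returns 87
        H1 returns 87
        H2 returns (87, ())
        H3 returns (87, ())
        H4 returns [(87, ())]
  branch[1] choose=6:
    choose[5, 3] @ H4
      branch[0] choose=5:
        H0 returns 270
        H1 returns 270
        H2 returns (270, ())
        H3 returns (270, ())
        H4 returns [(270, ())]
      branch[1] choose=3:
        H0 returns 174
        H1 returns 174
        H2 returns (174, ())
        H3 returns (174, ())
        H4 returns [(174, ())]
= [(135, ()), (87, ()), (270, ()), (174, ())]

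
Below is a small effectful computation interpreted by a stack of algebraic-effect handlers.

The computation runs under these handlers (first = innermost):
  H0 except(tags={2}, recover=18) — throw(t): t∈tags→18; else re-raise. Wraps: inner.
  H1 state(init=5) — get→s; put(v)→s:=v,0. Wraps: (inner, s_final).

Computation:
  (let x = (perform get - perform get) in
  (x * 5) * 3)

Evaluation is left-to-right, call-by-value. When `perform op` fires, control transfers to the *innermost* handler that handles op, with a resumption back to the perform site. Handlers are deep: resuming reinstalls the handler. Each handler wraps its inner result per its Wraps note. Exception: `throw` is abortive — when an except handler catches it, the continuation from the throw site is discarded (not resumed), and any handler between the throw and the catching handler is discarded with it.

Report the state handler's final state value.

Answer: 5

Evaluation trace:
get @ H1 ⇒ 5
get @ H1 ⇒ 5
H0 returns 0
H1 returns (0, 5)
= (0, 5)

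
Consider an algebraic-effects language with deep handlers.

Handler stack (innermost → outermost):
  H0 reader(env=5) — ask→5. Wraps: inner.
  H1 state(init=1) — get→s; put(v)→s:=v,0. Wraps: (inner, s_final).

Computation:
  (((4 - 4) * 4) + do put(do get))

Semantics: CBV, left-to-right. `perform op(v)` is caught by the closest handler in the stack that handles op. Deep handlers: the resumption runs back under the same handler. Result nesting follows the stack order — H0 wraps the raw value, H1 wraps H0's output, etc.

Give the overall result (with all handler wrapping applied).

Answer: (0, 1)

Evaluation trace:
get @ H1 ⇒ 1
put(1) @ H1 ⇒ s:=1
H0 returns 0
H1 returns (0, 1)
= (0, 1)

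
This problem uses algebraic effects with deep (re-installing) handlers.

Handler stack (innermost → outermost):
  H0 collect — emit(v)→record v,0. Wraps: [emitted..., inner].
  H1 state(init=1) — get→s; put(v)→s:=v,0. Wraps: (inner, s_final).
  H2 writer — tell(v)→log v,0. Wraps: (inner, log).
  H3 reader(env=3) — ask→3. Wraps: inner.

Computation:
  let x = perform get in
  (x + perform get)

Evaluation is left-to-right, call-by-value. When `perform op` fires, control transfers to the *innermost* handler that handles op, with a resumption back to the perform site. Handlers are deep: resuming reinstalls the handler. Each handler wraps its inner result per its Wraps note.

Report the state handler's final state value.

Answer: 1

Step-by-step:
get @ H1 ⇒ 1
get @ H1 ⇒ 1
H0 returns [2]
H1 returns ([2], 1)
H2 returns (([2], 1), ())
H3 returns (([2], 1), ())
= (([2], 1), ())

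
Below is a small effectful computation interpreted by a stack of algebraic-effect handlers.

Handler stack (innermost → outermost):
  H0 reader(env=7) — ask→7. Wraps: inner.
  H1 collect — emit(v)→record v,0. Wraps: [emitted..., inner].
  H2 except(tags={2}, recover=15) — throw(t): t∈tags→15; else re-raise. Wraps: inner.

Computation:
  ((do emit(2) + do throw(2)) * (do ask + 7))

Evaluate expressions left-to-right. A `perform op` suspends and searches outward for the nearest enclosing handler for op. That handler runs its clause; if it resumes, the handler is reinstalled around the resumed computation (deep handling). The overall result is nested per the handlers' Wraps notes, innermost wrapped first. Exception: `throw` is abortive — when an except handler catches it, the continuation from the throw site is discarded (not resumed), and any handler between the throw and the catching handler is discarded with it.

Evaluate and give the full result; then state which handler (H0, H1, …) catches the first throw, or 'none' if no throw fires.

Evaluation trace:
emit(2) @ H1 ⇒ out+=2
throw(2) @ H2 caught ⇒ 15
= 15

Answer: 15 ; first throw caught by: H2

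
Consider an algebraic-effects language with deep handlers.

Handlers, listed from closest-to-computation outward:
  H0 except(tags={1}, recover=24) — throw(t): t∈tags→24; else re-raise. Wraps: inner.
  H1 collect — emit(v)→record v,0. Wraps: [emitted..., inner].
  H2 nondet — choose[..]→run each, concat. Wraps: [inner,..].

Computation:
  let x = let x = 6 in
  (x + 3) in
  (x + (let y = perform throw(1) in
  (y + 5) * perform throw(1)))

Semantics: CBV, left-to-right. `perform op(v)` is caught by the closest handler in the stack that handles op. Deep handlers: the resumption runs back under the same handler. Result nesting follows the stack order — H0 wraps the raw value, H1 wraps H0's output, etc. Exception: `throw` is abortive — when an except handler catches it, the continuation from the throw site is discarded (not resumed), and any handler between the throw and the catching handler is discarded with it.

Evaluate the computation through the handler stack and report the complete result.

Evaluation trace:
throw(1) @ H0 caught ⇒ 24
H1 returns [24]
H2 returns [[24]]
= [[24]]

Answer: [[24]]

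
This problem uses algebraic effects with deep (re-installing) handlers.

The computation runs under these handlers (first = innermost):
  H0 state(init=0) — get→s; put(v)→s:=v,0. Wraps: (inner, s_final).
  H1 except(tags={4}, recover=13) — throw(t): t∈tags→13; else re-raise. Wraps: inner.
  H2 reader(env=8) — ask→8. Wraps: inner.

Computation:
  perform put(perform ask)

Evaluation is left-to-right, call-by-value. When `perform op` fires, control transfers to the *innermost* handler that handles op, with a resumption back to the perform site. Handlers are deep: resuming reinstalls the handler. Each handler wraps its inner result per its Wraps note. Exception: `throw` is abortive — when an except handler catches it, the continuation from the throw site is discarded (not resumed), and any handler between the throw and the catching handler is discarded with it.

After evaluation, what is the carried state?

Answer: 8

Evaluation trace:
ask @ H2 ⇒ 8
put(8) @ H0 ⇒ s:=8
H0 returns (0, 8)
H1 returns (0, 8)
H2 returns (0, 8)
= (0, 8)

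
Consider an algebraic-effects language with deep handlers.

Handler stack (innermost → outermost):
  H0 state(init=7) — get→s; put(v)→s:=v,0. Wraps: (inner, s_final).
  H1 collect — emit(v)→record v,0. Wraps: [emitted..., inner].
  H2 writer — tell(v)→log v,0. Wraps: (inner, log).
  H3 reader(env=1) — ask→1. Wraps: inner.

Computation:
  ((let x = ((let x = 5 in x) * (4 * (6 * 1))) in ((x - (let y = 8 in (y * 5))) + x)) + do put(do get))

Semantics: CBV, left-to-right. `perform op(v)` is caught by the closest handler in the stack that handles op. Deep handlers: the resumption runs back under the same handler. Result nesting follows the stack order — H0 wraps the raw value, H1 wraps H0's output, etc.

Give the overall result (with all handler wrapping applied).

Working:
get @ H0 ⇒ 7
put(7) @ H0 ⇒ s:=7
H0 returns (200, 7)
H1 returns [(200, 7)]
H2 returns ([(200, 7)], ())
H3 returns ([(200, 7)], ())
= ([(200, 7)], ())

Answer: ([(200, 7)], ())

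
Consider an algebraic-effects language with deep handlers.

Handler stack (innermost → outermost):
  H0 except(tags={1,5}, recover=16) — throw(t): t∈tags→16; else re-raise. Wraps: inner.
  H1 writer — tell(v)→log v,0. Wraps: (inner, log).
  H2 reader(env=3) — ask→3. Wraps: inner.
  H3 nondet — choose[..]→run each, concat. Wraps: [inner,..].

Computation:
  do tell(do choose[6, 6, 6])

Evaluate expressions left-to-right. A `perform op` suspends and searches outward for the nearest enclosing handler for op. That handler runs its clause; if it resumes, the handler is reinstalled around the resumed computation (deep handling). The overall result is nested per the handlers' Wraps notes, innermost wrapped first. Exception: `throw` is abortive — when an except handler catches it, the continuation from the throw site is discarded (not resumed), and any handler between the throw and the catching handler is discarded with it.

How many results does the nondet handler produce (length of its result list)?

Answer: 3

Evaluation trace:
choose[6, 6, 6] @ H3
  branch[0] choose=6:
    tell(6) @ H1 ⇒ log+=6
    H0 returns 0
    H1 returns (0, (6))
    H2 returns (0, (6))
    H3 returns [(0, (6))]
  branch[1] choose=6:
    tell(6) @ H1 ⇒ log+=6
    H0 returns 0
    H1 returns (0, (6))
    H2 returns (0, (6))
    H3 returns [(0, (6))]
  branch[2] choose=6:
    tell(6) @ H1 ⇒ log+=6
    H0 returns 0
    H1 returns (0, (6))
    H2 returns (0, (6))
    H3 returns [(0, (6))]
= [(0, (6)), (0, (6)), (0, (6))]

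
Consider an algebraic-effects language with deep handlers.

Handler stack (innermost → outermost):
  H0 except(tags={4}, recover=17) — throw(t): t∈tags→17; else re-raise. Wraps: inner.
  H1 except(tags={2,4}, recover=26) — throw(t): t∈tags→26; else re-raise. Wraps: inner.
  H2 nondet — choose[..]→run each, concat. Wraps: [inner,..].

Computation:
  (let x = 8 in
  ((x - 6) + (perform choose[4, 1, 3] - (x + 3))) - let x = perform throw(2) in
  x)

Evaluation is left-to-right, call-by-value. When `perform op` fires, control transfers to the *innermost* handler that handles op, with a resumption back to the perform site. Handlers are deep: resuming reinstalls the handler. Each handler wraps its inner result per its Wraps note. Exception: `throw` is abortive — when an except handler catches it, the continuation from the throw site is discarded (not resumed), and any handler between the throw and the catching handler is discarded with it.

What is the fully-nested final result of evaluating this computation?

Answer: [26, 26, 26]

Working:
choose[4, 1, 3] @ H2
  branch[0] choose=4:
    throw(2) @ H0 re-raised
    throw(2) @ H1 caught ⇒ 26
    H2 returns [26]
  branch[1] choose=1:
    throw(2) @ H0 re-raised
    throw(2) @ H1 caught ⇒ 26
    H2 returns [26]
  branch[2] choose=3:
    throw(2) @ H0 re-raised
    throw(2) @ H1 caught ⇒ 26
    H2 returns [26]
= [26, 26, 26]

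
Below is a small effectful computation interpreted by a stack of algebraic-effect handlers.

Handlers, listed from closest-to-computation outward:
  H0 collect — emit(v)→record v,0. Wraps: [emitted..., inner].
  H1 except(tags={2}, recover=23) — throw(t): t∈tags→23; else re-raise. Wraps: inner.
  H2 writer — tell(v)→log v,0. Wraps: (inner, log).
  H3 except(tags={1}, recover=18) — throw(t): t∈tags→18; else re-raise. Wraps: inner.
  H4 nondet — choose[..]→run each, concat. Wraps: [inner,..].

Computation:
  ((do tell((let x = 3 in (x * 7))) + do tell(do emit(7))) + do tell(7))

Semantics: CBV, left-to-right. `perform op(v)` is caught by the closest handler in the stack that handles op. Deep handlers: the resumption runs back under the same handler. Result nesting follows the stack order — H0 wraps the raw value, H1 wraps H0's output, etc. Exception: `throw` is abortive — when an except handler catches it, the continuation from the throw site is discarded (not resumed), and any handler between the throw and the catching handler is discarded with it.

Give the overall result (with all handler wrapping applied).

Answer: [([7, 0], (21, 0, 7))]

Evaluation trace:
tell(21) @ H2 ⇒ log+=21
emit(7) @ H0 ⇒ out+=7
tell(0) @ H2 ⇒ log+=0
tell(7) @ H2 ⇒ log+=7
H0 returns [7, 0]
H1 returns [7, 0]
H2 returns ([7, 0], (21, 0, 7))
H3 returns ([7, 0], (21, 0, 7))
H4 returns [([7, 0], (21, 0, 7))]
= [([7, 0], (21, 0, 7))]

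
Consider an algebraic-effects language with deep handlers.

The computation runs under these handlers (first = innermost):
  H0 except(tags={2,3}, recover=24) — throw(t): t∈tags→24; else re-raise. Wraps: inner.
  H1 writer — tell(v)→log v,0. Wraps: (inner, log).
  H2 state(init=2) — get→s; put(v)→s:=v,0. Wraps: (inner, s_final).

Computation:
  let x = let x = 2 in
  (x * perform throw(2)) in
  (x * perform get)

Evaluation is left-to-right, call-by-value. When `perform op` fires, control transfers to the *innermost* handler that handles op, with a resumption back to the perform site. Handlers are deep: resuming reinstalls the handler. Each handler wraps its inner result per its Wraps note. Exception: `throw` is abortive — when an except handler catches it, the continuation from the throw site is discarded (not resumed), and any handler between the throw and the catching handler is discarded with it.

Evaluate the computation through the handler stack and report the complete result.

Step-by-step:
throw(2) @ H0 caught ⇒ 24
H1 returns (24, ())
H2 returns ((24, ()), 2)
= ((24, ()), 2)

Answer: ((24, ()), 2)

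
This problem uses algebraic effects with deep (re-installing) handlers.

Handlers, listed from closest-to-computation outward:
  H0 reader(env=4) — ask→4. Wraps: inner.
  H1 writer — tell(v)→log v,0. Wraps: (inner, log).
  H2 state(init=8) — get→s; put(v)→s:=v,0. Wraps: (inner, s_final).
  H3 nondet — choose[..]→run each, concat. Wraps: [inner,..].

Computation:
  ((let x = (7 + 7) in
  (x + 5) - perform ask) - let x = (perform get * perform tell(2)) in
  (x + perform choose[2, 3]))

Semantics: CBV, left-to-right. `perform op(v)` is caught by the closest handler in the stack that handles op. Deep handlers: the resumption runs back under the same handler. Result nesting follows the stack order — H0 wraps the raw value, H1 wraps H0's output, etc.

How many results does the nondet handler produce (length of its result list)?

Working:
ask @ H0 ⇒ 4
get @ H2 ⇒ 8
tell(2) @ H1 ⇒ log+=2
choose[2, 3] @ H3
  branch[0] choose=2:
    H0 returns 13
    H1 returns (13, (2))
    H2 returns ((13, (2)), 8)
    H3 returns [((13, (2)), 8)]
  branch[1] choose=3:
    H0 returns 12
    H1 returns (12, (2))
    H2 returns ((12, (2)), 8)
    H3 returns [((12, (2)), 8)]
= [((13, (2)), 8), ((12, (2)), 8)]

Answer: 2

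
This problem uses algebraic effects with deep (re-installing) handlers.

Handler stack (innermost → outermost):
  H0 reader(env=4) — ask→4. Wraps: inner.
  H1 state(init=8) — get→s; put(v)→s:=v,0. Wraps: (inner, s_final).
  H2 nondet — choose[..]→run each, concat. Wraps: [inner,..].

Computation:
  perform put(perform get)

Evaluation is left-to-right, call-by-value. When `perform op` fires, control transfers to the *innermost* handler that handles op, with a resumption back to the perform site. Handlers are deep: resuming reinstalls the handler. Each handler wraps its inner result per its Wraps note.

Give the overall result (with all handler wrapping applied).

Answer: [(0, 8)]

Evaluation trace:
get @ H1 ⇒ 8
put(8) @ H1 ⇒ s:=8
H0 returns 0
H1 returns (0, 8)
H2 returns [(0, 8)]
= [(0, 8)]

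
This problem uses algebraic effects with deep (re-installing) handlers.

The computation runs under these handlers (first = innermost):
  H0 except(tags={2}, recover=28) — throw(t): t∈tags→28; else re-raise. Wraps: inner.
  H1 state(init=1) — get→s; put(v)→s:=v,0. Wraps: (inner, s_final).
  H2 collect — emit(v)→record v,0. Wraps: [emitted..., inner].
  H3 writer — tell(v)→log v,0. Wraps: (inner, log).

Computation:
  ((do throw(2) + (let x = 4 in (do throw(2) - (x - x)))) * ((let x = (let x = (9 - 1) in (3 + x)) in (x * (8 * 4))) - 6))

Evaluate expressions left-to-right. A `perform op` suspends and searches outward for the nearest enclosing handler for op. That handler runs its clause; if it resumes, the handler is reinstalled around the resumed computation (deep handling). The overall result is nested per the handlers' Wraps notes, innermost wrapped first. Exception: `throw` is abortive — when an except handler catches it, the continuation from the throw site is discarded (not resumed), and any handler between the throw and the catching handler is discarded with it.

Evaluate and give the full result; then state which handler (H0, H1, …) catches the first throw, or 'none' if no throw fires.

Evaluation trace:
throw(2) @ H0 caught ⇒ 28
H1 returns (28, 1)
H2 returns [(28, 1)]
H3 returns ([(28, 1)], ())
= ([(28, 1)], ())

Answer: ([(28, 1)], ()) ; first throw caught by: H0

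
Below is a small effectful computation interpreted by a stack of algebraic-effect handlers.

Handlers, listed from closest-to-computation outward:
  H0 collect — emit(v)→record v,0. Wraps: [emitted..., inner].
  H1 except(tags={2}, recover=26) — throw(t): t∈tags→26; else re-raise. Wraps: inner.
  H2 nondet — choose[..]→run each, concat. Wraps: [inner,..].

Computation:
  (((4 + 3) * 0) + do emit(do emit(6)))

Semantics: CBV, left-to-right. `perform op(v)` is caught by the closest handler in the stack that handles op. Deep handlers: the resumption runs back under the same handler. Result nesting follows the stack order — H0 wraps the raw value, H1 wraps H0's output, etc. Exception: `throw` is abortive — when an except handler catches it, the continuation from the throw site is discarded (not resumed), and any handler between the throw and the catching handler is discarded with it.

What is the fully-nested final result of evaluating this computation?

Working:
emit(6) @ H0 ⇒ out+=6
emit(0) @ H0 ⇒ out+=0
H0 returns [6, 0, 0]
H1 returns [6, 0, 0]
H2 returns [[6, 0, 0]]
= [[6, 0, 0]]

Answer: [[6, 0, 0]]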